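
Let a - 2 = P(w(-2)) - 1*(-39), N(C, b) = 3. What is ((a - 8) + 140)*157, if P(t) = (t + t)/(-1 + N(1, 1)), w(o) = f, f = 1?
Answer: 27318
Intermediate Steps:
w(o) = 1
P(t) = t (P(t) = (t + t)/(-1 + 3) = (2*t)/2 = (2*t)*(½) = t)
a = 42 (a = 2 + (1 - 1*(-39)) = 2 + (1 + 39) = 2 + 40 = 42)
((a - 8) + 140)*157 = ((42 - 8) + 140)*157 = (34 + 140)*157 = 174*157 = 27318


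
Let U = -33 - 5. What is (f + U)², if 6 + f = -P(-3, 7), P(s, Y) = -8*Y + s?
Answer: 225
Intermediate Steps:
P(s, Y) = s - 8*Y
U = -38
f = 53 (f = -6 - (-3 - 8*7) = -6 - (-3 - 56) = -6 - 1*(-59) = -6 + 59 = 53)
(f + U)² = (53 - 38)² = 15² = 225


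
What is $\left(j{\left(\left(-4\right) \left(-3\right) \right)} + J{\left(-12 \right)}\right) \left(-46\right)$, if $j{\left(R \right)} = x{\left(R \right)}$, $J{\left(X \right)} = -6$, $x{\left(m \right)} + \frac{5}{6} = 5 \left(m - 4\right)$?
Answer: $- \frac{4577}{3} \approx -1525.7$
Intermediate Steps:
$x{\left(m \right)} = - \frac{125}{6} + 5 m$ ($x{\left(m \right)} = - \frac{5}{6} + 5 \left(m - 4\right) = - \frac{5}{6} + 5 \left(-4 + m\right) = - \frac{5}{6} + \left(-20 + 5 m\right) = - \frac{125}{6} + 5 m$)
$j{\left(R \right)} = - \frac{125}{6} + 5 R$
$\left(j{\left(\left(-4\right) \left(-3\right) \right)} + J{\left(-12 \right)}\right) \left(-46\right) = \left(\left(- \frac{125}{6} + 5 \left(\left(-4\right) \left(-3\right)\right)\right) - 6\right) \left(-46\right) = \left(\left(- \frac{125}{6} + 5 \cdot 12\right) - 6\right) \left(-46\right) = \left(\left(- \frac{125}{6} + 60\right) - 6\right) \left(-46\right) = \left(\frac{235}{6} - 6\right) \left(-46\right) = \frac{199}{6} \left(-46\right) = - \frac{4577}{3}$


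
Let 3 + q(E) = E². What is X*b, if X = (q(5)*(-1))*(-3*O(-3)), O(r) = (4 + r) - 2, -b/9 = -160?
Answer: -95040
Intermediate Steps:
b = 1440 (b = -9*(-160) = 1440)
O(r) = 2 + r
q(E) = -3 + E²
X = -66 (X = ((-3 + 5²)*(-1))*(-3*(2 - 3)) = ((-3 + 25)*(-1))*(-3*(-1)) = (22*(-1))*3 = -22*3 = -66)
X*b = -66*1440 = -95040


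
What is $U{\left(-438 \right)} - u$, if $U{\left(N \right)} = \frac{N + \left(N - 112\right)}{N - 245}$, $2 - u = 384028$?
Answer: $\frac{262290746}{683} \approx 3.8403 \cdot 10^{5}$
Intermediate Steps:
$u = -384026$ ($u = 2 - 384028 = -384026$)
$U{\left(N \right)} = \frac{-112 + 2 N}{-245 + N}$ ($U{\left(N \right)} = \frac{N + \left(N - 112\right)}{-245 + N} = \frac{N + \left(-112 + N\right)}{-245 + N} = \frac{-112 + 2 N}{-245 + N}$)
$U{\left(-438 \right)} - u = \frac{2 \left(-56 - 438\right)}{-245 - 438} - -384026 = 2 \frac{1}{-683} \left(-494\right) + 384026 = 2 \left(- \frac{1}{683}\right) \left(-494\right) + 384026 = \frac{988}{683} + 384026 = \frac{262290746}{683}$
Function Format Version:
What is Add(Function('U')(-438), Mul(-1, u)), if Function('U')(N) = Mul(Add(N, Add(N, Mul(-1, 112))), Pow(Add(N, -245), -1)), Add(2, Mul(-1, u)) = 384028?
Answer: Rational(262290746, 683) ≈ 3.8403e+5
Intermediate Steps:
u = -384026 (u = Add(2, Mul(-1, 384028)) = Add(2, -384028) = -384026)
Function('U')(N) = Mul(Pow(Add(-245, N), -1), Add(-112, Mul(2, N))) (Function('U')(N) = Mul(Add(N, Add(N, -112)), Pow(Add(-245, N), -1)) = Mul(Add(N, Add(-112, N)), Pow(Add(-245, N), -1)) = Mul(Add(-112, Mul(2, N)), Pow(Add(-245, N), -1)) = Mul(Pow(Add(-245, N), -1), Add(-112, Mul(2, N))))
Add(Function('U')(-438), Mul(-1, u)) = Add(Mul(2, Pow(Add(-245, -438), -1), Add(-56, -438)), Mul(-1, -384026)) = Add(Mul(2, Pow(-683, -1), -494), 384026) = Add(Mul(2, Rational(-1, 683), -494), 384026) = Add(Rational(988, 683), 384026) = Rational(262290746, 683)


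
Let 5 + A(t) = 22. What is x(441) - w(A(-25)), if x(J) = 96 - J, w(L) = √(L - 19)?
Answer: -345 - I*√2 ≈ -345.0 - 1.4142*I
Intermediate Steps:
A(t) = 17 (A(t) = -5 + 22 = 17)
w(L) = √(-19 + L)
x(441) - w(A(-25)) = (96 - 1*441) - √(-19 + 17) = (96 - 441) - √(-2) = -345 - I*√2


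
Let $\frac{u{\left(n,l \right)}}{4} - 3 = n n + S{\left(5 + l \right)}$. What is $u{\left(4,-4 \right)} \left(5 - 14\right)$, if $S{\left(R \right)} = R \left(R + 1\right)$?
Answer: $-756$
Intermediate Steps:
$S{\left(R \right)} = R \left(1 + R\right)$
$u{\left(n,l \right)} = 12 + 4 n^{2} + 4 \left(5 + l\right) \left(6 + l\right)$ ($u{\left(n,l \right)} = 12 + 4 \left(n n + \left(5 + l\right) \left(1 + \left(5 + l\right)\right)\right) = 12 + 4 \left(n^{2} + \left(5 + l\right) \left(6 + l\right)\right) = 12 + \left(4 n^{2} + 4 \left(5 + l\right) \left(6 + l\right)\right) = 12 + 4 n^{2} + 4 \left(5 + l\right) \left(6 + l\right)$)
$u{\left(4,-4 \right)} \left(5 - 14\right) = \left(12 + 4 \cdot 4^{2} + 4 \left(5 - 4\right) \left(6 - 4\right)\right) \left(5 - 14\right) = \left(12 + 4 \cdot 16 + 4 \cdot 1 \cdot 2\right) \left(-9\right) = \left(12 + 64 + 8\right) \left(-9\right) = 84 \left(-9\right) = -756$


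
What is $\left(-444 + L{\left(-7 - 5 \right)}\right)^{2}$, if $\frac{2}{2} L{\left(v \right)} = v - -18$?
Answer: $191844$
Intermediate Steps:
$L{\left(v \right)} = 18 + v$ ($L{\left(v \right)} = v - -18 = v + 18 = 18 + v$)
$\left(-444 + L{\left(-7 - 5 \right)}\right)^{2} = \left(-444 + \left(18 - 12\right)\right)^{2} = \left(-444 + 6\right)^{2} = \left(-438\right)^{2} = 191844$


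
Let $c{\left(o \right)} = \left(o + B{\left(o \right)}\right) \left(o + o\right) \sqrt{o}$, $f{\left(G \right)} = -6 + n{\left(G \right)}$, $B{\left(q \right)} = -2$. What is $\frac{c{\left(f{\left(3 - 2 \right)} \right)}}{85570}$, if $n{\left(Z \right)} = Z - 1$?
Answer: $\frac{48 i \sqrt{6}}{42785} \approx 0.0027481 i$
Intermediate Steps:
$n{\left(Z \right)} = -1 + Z$ ($n{\left(Z \right)} = Z - 1 = -1 + Z$)
$f{\left(G \right)} = -7 + G$ ($f{\left(G \right)} = -6 + \left(-1 + G\right) = -7 + G$)
$c{\left(o \right)} = 2 o^{\frac{3}{2}} \left(-2 + o\right)$ ($c{\left(o \right)} = \left(o - 2\right) \left(o + o\right) \sqrt{o} = \left(-2 + o\right) 2 o \sqrt{o} = 2 o \left(-2 + o\right) \sqrt{o} = 2 o^{\frac{3}{2}} \left(-2 + o\right)$)
$\frac{c{\left(f{\left(3 - 2 \right)} \right)}}{85570} = \frac{2 \left(-7 + \left(3 - 2\right)\right)^{\frac{3}{2}} \left(-2 + \left(-7 + \left(3 - 2\right)\right)\right)}{85570} = 2 \left(-7 + 1\right)^{\frac{3}{2}} \left(-2 + \left(-7 + 1\right)\right) \frac{1}{85570} = 2 \left(-6\right)^{\frac{3}{2}} \left(-2 - 6\right) \frac{1}{85570} = 2 \left(- 6 i \sqrt{6}\right) \left(-8\right) \frac{1}{85570} = 96 i \sqrt{6} \cdot \frac{1}{85570} = \frac{48 i \sqrt{6}}{42785}$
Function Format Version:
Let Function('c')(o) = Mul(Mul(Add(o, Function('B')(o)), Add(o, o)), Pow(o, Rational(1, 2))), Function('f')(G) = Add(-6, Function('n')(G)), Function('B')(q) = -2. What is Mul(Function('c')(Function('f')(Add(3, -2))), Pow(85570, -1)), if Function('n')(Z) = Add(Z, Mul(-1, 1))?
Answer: Mul(Rational(48, 42785), I, Pow(6, Rational(1, 2))) ≈ Mul(0.0027481, I)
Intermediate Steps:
Function('n')(Z) = Add(-1, Z) (Function('n')(Z) = Add(Z, -1) = Add(-1, Z))
Function('f')(G) = Add(-7, G) (Function('f')(G) = Add(-6, Add(-1, G)) = Add(-7, G))
Function('c')(o) = Mul(2, Pow(o, Rational(3, 2)), Add(-2, o)) (Function('c')(o) = Mul(Mul(Add(o, -2), Add(o, o)), Pow(o, Rational(1, 2))) = Mul(Mul(Add(-2, o), Mul(2, o)), Pow(o, Rational(1, 2))) = Mul(Mul(2, o, Add(-2, o)), Pow(o, Rational(1, 2))) = Mul(2, Pow(o, Rational(3, 2)), Add(-2, o)))
Mul(Function('c')(Function('f')(Add(3, -2))), Pow(85570, -1)) = Mul(Mul(2, Pow(Add(-7, Add(3, -2)), Rational(3, 2)), Add(-2, Add(-7, Add(3, -2)))), Pow(85570, -1)) = Mul(Mul(2, Pow(Add(-7, 1), Rational(3, 2)), Add(-2, Add(-7, 1))), Rational(1, 85570)) = Mul(Mul(2, Pow(-6, Rational(3, 2)), Add(-2, -6)), Rational(1, 85570)) = Mul(Mul(2, Mul(-6, I, Pow(6, Rational(1, 2))), -8), Rational(1, 85570)) = Mul(Mul(96, I, Pow(6, Rational(1, 2))), Rational(1, 85570)) = Mul(Rational(48, 42785), I, Pow(6, Rational(1, 2)))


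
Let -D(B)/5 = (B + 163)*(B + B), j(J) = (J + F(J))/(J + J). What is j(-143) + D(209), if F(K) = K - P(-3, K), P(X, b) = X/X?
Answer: -222358993/286 ≈ -7.7748e+5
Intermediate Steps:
P(X, b) = 1
F(K) = -1 + K (F(K) = K - 1*1 = K - 1 = -1 + K)
j(J) = (-1 + 2*J)/(2*J) (j(J) = (J + (-1 + J))/(J + J) = (-1 + 2*J)/((2*J)) = (-1 + 2*J)*(1/(2*J)) = (-1 + 2*J)/(2*J))
D(B) = -10*B*(163 + B) (D(B) = -5*(B + 163)*(B + B) = -5*(163 + B)*2*B = -10*B*(163 + B))
j(-143) + D(209) = (-1/2 - 143)/(-143) - 10*209*(163 + 209) = -1/143*(-287/2) - 10*209*372 = 287/286 - 777480 = -222358993/286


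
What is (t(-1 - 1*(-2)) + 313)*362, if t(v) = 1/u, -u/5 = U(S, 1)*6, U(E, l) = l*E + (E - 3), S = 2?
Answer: 1699409/15 ≈ 1.1329e+5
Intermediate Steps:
U(E, l) = -3 + E + E*l (U(E, l) = E*l + (-3 + E) = -3 + E + E*l)
u = -30 (u = -5*(-3 + 2 + 2*1)*6 = -5*(-3 + 2 + 2)*6 = -5*6 = -30)
t(v) = -1/30 (t(v) = 1/(-30) = -1/30)
(t(-1 - 1*(-2)) + 313)*362 = (-1/30 + 313)*362 = (9389/30)*362 = 1699409/15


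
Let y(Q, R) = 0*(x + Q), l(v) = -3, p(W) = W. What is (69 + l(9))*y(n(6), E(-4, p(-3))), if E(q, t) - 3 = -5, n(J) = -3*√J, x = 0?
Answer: 0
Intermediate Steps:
E(q, t) = -2 (E(q, t) = 3 - 5 = -2)
y(Q, R) = 0 (y(Q, R) = 0*(0 + Q) = 0*Q = 0)
(69 + l(9))*y(n(6), E(-4, p(-3))) = (69 - 3)*0 = 66*0 = 0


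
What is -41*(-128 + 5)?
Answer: 5043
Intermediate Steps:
-41*(-128 + 5) = -41*(-123) = 5043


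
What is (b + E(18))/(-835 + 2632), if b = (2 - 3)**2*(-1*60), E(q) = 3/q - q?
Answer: -467/10782 ≈ -0.043313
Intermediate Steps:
E(q) = -q + 3/q
b = -60 (b = (-1)**2*(-60) = 1*(-60) = -60)
(b + E(18))/(-835 + 2632) = (-60 + (-1*18 + 3/18))/(-835 + 2632) = (-60 + (-18 + 3*(1/18)))/1797 = (-60 + (-18 + 1/6))*(1/1797) = (-60 - 107/6)*(1/1797) = -467/6*1/1797 = -467/10782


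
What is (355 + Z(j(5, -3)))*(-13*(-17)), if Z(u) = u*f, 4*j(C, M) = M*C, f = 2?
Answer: 153595/2 ≈ 76798.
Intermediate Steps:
j(C, M) = C*M/4 (j(C, M) = (M*C)/4 = (C*M)/4 = C*M/4)
Z(u) = 2*u (Z(u) = u*2 = 2*u)
(355 + Z(j(5, -3)))*(-13*(-17)) = (355 + 2*((¼)*5*(-3)))*(-13*(-17)) = (355 + 2*(-15/4))*221 = (355 - 15/2)*221 = (695/2)*221 = 153595/2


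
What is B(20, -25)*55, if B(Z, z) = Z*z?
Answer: -27500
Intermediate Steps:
B(20, -25)*55 = (20*(-25))*55 = -500*55 = -27500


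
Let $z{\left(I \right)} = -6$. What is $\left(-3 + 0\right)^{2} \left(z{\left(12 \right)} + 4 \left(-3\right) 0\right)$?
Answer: $-54$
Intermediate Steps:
$\left(-3 + 0\right)^{2} \left(z{\left(12 \right)} + 4 \left(-3\right) 0\right) = \left(-3 + 0\right)^{2} \left(-6 + 4 \left(-3\right) 0\right) = \left(-3\right)^{2} \left(-6 - 0\right) = 9 \left(-6 + 0\right) = 9 \left(-6\right) = -54$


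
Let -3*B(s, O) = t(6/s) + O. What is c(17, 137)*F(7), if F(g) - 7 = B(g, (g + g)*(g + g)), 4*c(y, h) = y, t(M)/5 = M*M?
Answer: -148835/588 ≈ -253.12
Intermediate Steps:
t(M) = 5*M² (t(M) = 5*(M*M) = 5*M²)
c(y, h) = y/4
B(s, O) = -60/s² - O/3 (B(s, O) = -(5*(6/s)² + O)/3 = -(5*(36/s²) + O)/3 = -(180/s² + O)/3 = -(O + 180/s²)/3 = -60/s² - O/3)
F(g) = 7 - 60/g² - 4*g²/3 (F(g) = 7 + (-60/g² - (g + g)*(g + g)/3) = 7 + (-60/g² - 2*g*2*g/3) = 7 + (-60/g² - 4*g²/3) = 7 - 60/g² - 4*g²/3)
c(17, 137)*F(7) = ((¼)*17)*(7 - 60/7² - 4/3*7²) = 17*(7 - 60*1/49 - 4/3*49)/4 = 17*(7 - 60/49 - 196/3)/4 = (17/4)*(-8755/147) = -148835/588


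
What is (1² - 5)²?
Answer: 16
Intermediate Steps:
(1² - 5)² = (1 - 5)² = (-4)² = 16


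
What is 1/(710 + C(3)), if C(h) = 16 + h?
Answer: 1/729 ≈ 0.0013717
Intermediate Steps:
1/(710 + C(3)) = 1/(710 + (16 + 3)) = 1/(710 + 19) = 1/729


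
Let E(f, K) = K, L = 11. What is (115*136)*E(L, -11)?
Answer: -172040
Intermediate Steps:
(115*136)*E(L, -11) = (115*136)*(-11) = 15640*(-11) = -172040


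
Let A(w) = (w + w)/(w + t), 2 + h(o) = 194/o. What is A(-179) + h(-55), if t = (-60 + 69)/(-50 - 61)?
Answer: -642887/182215 ≈ -3.5282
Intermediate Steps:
h(o) = -2 + 194/o
t = -3/37 (t = 9/(-111) = 9*(-1/111) = -3/37 ≈ -0.081081)
A(w) = 2*w/(-3/37 + w) (A(w) = (w + w)/(w - 3/37) = (2*w)/(-3/37 + w) = 2*w/(-3/37 + w))
A(-179) + h(-55) = 74*(-179)/(-3 + 37*(-179)) + (-2 + 194/(-55)) = 74*(-179)/(-3 - 6623) + (-2 + 194*(-1/55)) = 74*(-179)/(-6626) + (-2 - 194/55) = 74*(-179)*(-1/6626) - 304/55 = 6623/3313 - 304/55 = -642887/182215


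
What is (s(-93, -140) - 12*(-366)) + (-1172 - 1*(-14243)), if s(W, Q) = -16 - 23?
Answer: 17424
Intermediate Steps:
s(W, Q) = -39
(s(-93, -140) - 12*(-366)) + (-1172 - 1*(-14243)) = (-39 - 12*(-366)) + (-1172 - 1*(-14243)) = (-39 + 4392) + (-1172 + 14243) = 4353 + 13071 = 17424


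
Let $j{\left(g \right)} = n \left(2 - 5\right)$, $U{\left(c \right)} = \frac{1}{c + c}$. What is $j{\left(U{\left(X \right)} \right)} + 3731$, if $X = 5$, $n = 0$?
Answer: $3731$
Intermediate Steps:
$U{\left(c \right)} = \frac{1}{2 c}$
$j{\left(g \right)} = 0$ ($j{\left(g \right)} = 0 \left(2 - 5\right) = 0 \left(-3\right) = 0$)
$j{\left(U{\left(X \right)} \right)} + 3731 = 0 + 3731 = 3731$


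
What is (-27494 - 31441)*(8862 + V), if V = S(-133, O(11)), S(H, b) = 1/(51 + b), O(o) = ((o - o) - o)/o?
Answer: -5222831487/10 ≈ -5.2228e+8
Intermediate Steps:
O(o) = -1 (O(o) = (0 - o)/o = (-o)/o = -1)
V = 1/50 (V = 1/(51 - 1) = 1/50 ≈ 0.020000)
(-27494 - 31441)*(8862 + V) = (-27494 - 31441)*(8862 + 1/50) = -58935*443101/50 = -5222831487/10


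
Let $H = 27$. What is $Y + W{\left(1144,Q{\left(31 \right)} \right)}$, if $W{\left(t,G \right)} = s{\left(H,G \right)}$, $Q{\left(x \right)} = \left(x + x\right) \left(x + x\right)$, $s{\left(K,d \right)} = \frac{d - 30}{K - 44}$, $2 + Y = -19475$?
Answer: $- \frac{334923}{17} \approx -19701.0$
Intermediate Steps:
$Y = -19477$ ($Y = -2 - 19475 = -19477$)
$s{\left(K,d \right)} = \frac{-30 + d}{-44 + K}$
$Q{\left(x \right)} = 4 x^{2}$ ($Q{\left(x \right)} = 2 x 2 x = 4 x^{2}$)
$W{\left(t,G \right)} = \frac{30}{17} - \frac{G}{17}$ ($W{\left(t,G \right)} = \frac{-30 + G}{-44 + 27} = \frac{-30 + G}{-17} = - \frac{-30 + G}{17} = \frac{30}{17} - \frac{G}{17}$)
$Y + W{\left(1144,Q{\left(31 \right)} \right)} = -19477 + \left(\frac{30}{17} - \frac{4 \cdot 31^{2}}{17}\right) = -19477 + \left(\frac{30}{17} - \frac{4 \cdot 961}{17}\right) = -19477 + \left(\frac{30}{17} - \frac{3844}{17}\right) = -19477 - \frac{3814}{17} = - \frac{334923}{17}$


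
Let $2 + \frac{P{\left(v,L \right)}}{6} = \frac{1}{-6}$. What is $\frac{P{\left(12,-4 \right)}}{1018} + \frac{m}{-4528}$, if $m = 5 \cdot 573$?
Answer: $- \frac{1487717}{2304752} \approx -0.6455$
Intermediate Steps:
$P{\left(v,L \right)} = -13$ ($P{\left(v,L \right)} = -12 + \frac{6}{-6} = -12 + 6 \left(- \frac{1}{6}\right) = -12 - 1 = -13$)
$m = 2865$
$\frac{P{\left(12,-4 \right)}}{1018} + \frac{m}{-4528} = - \frac{13}{1018} + \frac{2865}{-4528} = \left(-13\right) \frac{1}{1018} + 2865 \left(- \frac{1}{4528}\right) = - \frac{13}{1018} - \frac{2865}{4528} = - \frac{1487717}{2304752}$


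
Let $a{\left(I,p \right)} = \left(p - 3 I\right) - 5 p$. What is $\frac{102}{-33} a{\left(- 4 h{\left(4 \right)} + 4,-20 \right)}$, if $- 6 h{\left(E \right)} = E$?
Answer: $- \frac{2040}{11} \approx -185.45$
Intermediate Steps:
$h{\left(E \right)} = - \frac{E}{6}$
$a{\left(I,p \right)} = - 4 p - 3 I$
$\frac{102}{-33} a{\left(- 4 h{\left(4 \right)} + 4,-20 \right)} = \frac{102}{-33} \left(\left(-4\right) \left(-20\right) - 3 \left(- 4 \left(\left(- \frac{1}{6}\right) 4\right) + 4\right)\right) = 102 \left(- \frac{1}{33}\right) \left(80 - 3 \left(\left(-4\right) \left(- \frac{2}{3}\right) + 4\right)\right) = - \frac{34 \left(80 - 3 \left(\frac{8}{3} + 4\right)\right)}{11} = - \frac{34 \left(80 - 20\right)}{11} = \left(- \frac{34}{11}\right) 60 = - \frac{2040}{11}$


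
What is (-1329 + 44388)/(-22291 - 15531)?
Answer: -43059/37822 ≈ -1.1385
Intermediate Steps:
(-1329 + 44388)/(-22291 - 15531) = 43059/(-37822) = 43059*(-1/37822) = -43059/37822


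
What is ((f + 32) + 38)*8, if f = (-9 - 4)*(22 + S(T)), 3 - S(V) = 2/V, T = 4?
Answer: -1988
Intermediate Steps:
S(V) = 3 - 2/V
f = -637/2 (f = (-9 - 4)*(22 + (3 - 2/4)) = -13*(22 + (3 - 2*¼)) = -13*(22 + (3 - ½)) = -13*(22 + 5/2) = -13*49/2 = -637/2 ≈ -318.50)
((f + 32) + 38)*8 = ((-637/2 + 32) + 38)*8 = (-573/2 + 38)*8 = -497/2*8 = -1988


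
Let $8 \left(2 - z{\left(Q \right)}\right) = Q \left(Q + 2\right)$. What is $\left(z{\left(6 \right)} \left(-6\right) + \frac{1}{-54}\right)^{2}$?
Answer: $\frac{1677025}{2916} \approx 575.11$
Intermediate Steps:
$z{\left(Q \right)} = 2 - \frac{Q \left(2 + Q\right)}{8}$ ($z{\left(Q \right)} = 2 - \frac{Q \left(Q + 2\right)}{8} = 2 - \frac{Q \left(2 + Q\right)}{8}$)
$\left(z{\left(6 \right)} \left(-6\right) + \frac{1}{-54}\right)^{2} = \left(\left(2 - \frac{3}{2} - \frac{6^{2}}{8}\right) \left(-6\right) + \frac{1}{-54}\right)^{2} = \left(\left(2 - \frac{3}{2} - \frac{9}{2}\right) \left(-6\right) - \frac{1}{54}\right)^{2} = \left(\left(-4\right) \left(-6\right) - \frac{1}{54}\right)^{2} = \left(24 - \frac{1}{54}\right)^{2} = \left(\frac{1295}{54}\right)^{2} = \frac{1677025}{2916}$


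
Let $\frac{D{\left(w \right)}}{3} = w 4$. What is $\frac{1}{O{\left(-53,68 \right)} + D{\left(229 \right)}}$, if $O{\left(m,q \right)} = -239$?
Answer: $\frac{1}{2509} \approx 0.00039857$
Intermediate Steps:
$D{\left(w \right)} = 12 w$ ($D{\left(w \right)} = 3 w 4 = 3 \cdot 4 w = 12 w$)
$\frac{1}{O{\left(-53,68 \right)} + D{\left(229 \right)}} = \frac{1}{-239 + 12 \cdot 229} = \frac{1}{-239 + 2748} = \frac{1}{2509}$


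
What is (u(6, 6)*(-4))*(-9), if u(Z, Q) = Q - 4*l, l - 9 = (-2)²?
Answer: -1656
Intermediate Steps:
l = 13 (l = 9 + (-2)² = 9 + 4 = 13)
u(Z, Q) = -52 + Q (u(Z, Q) = Q - 4*13 = Q - 52 = -52 + Q)
(u(6, 6)*(-4))*(-9) = ((-52 + 6)*(-4))*(-9) = -46*(-4)*(-9) = 184*(-9) = -1656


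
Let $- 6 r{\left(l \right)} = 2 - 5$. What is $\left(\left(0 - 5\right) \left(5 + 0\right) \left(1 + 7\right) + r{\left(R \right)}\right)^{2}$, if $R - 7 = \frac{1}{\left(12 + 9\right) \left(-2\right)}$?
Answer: $\frac{159201}{4} \approx 39800.0$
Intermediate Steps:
$R = \frac{293}{42}$ ($R = 7 + \frac{1}{\left(12 + 9\right) \left(-2\right)} = 7 + \frac{1}{21} \left(- \frac{1}{2}\right) = 7 - \frac{1}{42} = \frac{293}{42} \approx 6.9762$)
$r{\left(l \right)} = \frac{1}{2}$ ($r{\left(l \right)} = - \frac{2 - 5}{6} = \left(- \frac{1}{6}\right) \left(-3\right) = \frac{1}{2}$)
$\left(\left(0 - 5\right) \left(5 + 0\right) \left(1 + 7\right) + r{\left(R \right)}\right)^{2} = \left(\left(0 - 5\right) \left(5 + 0\right) \left(1 + 7\right) + \frac{1}{2}\right)^{2} = \left(\left(-5\right) 5 \cdot 8 + \frac{1}{2}\right)^{2} = \left(\left(-25\right) 8 + \frac{1}{2}\right)^{2} = \left(-200 + \frac{1}{2}\right)^{2} = \left(- \frac{399}{2}\right)^{2} = \frac{159201}{4}$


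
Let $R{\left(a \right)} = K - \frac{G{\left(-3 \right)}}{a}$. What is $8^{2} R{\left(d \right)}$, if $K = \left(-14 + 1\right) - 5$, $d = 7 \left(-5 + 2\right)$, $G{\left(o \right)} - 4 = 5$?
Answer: $- \frac{7872}{7} \approx -1124.6$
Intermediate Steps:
$G{\left(o \right)} = 9$ ($G{\left(o \right)} = 4 + 5 = 9$)
$d = -21$ ($d = 7 \left(-3\right) = -21$)
$K = -18$ ($K = -13 - 5 = -18$)
$R{\left(a \right)} = -18 - \frac{9}{a}$
$8^{2} R{\left(d \right)} = 8^{2} \left(-18 - \frac{9}{-21}\right) = 64 \left(-18 - - \frac{3}{7}\right) = 64 \left(-18 + \frac{3}{7}\right) = 64 \left(- \frac{123}{7}\right) = - \frac{7872}{7}$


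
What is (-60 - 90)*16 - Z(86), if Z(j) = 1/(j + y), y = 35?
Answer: -290401/121 ≈ -2400.0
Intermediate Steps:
Z(j) = 1/(35 + j) (Z(j) = 1/(j + 35) = 1/(35 + j))
(-60 - 90)*16 - Z(86) = (-60 - 90)*16 - 1/(35 + 86) = -150*16 - 1/121 = -2400 - 1*1/121 = -2400 - 1/121 = -290401/121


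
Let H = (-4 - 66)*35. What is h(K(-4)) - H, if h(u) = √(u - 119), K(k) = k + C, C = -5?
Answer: 2450 + 8*I*√2 ≈ 2450.0 + 11.314*I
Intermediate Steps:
K(k) = -5 + k (K(k) = k - 5 = -5 + k)
h(u) = √(-119 + u)
H = -2450 (H = -70*35 = -2450)
h(K(-4)) - H = √(-119 + (-5 - 4)) - 1*(-2450) = √(-119 - 9) + 2450 = √(-128) + 2450 = 8*I*√2 + 2450 = 2450 + 8*I*√2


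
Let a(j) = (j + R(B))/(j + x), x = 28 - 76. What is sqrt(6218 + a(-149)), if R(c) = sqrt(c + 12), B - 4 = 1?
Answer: sqrt(241343715 - 197*sqrt(17))/197 ≈ 78.859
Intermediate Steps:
x = -48
B = 5 (B = 4 + 1 = 5)
R(c) = sqrt(12 + c)
a(j) = (j + sqrt(17))/(-48 + j) (a(j) = (j + sqrt(12 + 5))/(j - 48) = (j + sqrt(17))/(-48 + j))
sqrt(6218 + a(-149)) = sqrt(6218 + (-149 + sqrt(17))/(-48 - 149)) = sqrt(6218 + (-149 + sqrt(17))/(-197)) = sqrt(6218 - (-149 + sqrt(17))/197) = sqrt(6218 + (149/197 - sqrt(17)/197)) = sqrt(1225095/197 - sqrt(17)/197)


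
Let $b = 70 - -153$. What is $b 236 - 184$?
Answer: $52444$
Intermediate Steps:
$b = 223$ ($b = 70 + 153 = 223$)
$b 236 - 184 = 223 \cdot 236 - 184 = 52628 - 184 = 52444$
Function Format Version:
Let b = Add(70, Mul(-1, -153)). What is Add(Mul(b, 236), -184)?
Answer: 52444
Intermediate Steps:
b = 223 (b = Add(70, 153) = 223)
Add(Mul(b, 236), -184) = Add(Mul(223, 236), -184) = Add(52628, -184) = 52444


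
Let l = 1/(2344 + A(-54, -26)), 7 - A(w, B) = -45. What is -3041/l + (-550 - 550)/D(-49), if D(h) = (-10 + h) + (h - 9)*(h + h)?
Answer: -1639403144/225 ≈ -7.2862e+6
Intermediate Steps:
A(w, B) = 52 (A(w, B) = 7 - 1*(-45) = 7 + 45 = 52)
D(h) = -10 + h + 2*h*(-9 + h) (D(h) = (-10 + h) + (-9 + h)*(2*h) = (-10 + h) + 2*h*(-9 + h) = -10 + h + 2*h*(-9 + h))
l = 1/2396 (l = 1/(2344 + 52) = 1/2396 ≈ 0.00041736)
-3041/l + (-550 - 550)/D(-49) = -3041/1/2396 + (-550 - 550)/(-10 - 17*(-49) + 2*(-49)²) = -3041*2396 - 1100/(-10 + 833 + 2*2401) = -7286236 - 1100/(-10 + 833 + 4802) = -7286236 - 1100/5625 = -7286236 - 1100*1/5625 = -7286236 - 44/225 = -1639403144/225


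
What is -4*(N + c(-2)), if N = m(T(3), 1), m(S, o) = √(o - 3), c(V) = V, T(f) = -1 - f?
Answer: 8 - 4*I*√2 ≈ 8.0 - 5.6569*I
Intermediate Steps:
m(S, o) = √(-3 + o)
N = I*√2 (N = √(-3 + 1) = √(-2) = I*√2 ≈ 1.4142*I)
-4*(N + c(-2)) = -4*(I*√2 - 2) = -4*(-2 + I*√2) = 8 - 4*I*√2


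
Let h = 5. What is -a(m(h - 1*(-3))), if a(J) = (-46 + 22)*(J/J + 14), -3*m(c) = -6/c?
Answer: 360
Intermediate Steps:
m(c) = 2/c (m(c) = -(-2)/c = 2/c)
a(J) = -360 (a(J) = -24*(1 + 14) = -24*15 = -360)
-a(m(h - 1*(-3))) = -1*(-360) = 360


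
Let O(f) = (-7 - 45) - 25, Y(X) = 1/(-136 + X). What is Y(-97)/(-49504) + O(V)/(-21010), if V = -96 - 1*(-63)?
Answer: 40371467/11015382560 ≈ 0.0036650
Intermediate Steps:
V = -33 (V = -96 + 63 = -33)
O(f) = -77 (O(f) = -52 - 25 = -77)
Y(-97)/(-49504) + O(V)/(-21010) = 1/(-136 - 97*(-49504)) - 77/(-21010) = -1/49504/(-233) - 77*(-1/21010) = -1/233*(-1/49504) + 7/1910 = 1/11534432 + 7/1910 = 40371467/11015382560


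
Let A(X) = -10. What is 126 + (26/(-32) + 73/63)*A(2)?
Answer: 61759/504 ≈ 122.54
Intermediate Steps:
126 + (26/(-32) + 73/63)*A(2) = 126 + (26/(-32) + 73/63)*(-10) = 126 + (26*(-1/32) + 73*(1/63))*(-10) = 126 + (-13/16 + 73/63)*(-10) = 126 + (349/1008)*(-10) = 126 - 1745/504 = 61759/504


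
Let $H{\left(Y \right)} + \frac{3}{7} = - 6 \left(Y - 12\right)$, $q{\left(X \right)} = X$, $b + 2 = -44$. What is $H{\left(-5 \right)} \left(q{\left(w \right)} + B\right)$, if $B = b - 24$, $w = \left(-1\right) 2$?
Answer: $- \frac{51192}{7} \approx -7313.1$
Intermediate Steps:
$b = -46$ ($b = -2 - 44 = -46$)
$w = -2$
$H{\left(Y \right)} = \frac{501}{7} - 6 Y$ ($H{\left(Y \right)} = - \frac{3}{7} - 6 \left(Y - 12\right) = - \frac{3}{7} - 6 \left(-12 + Y\right) = - \frac{3}{7} - \left(-72 + 6 Y\right) = \frac{501}{7} - 6 Y$)
$B = -70$ ($B = -46 - 24 = -70$)
$H{\left(-5 \right)} \left(q{\left(w \right)} + B\right) = \left(\frac{501}{7} - -30\right) \left(-2 - 70\right) = \left(\frac{501}{7} + 30\right) \left(-72\right) = \frac{711}{7} \left(-72\right) = - \frac{51192}{7}$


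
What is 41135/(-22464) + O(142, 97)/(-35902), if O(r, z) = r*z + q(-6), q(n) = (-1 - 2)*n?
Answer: -893326129/403251264 ≈ -2.2153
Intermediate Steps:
q(n) = -3*n
O(r, z) = 18 + r*z (O(r, z) = r*z - 3*(-6) = r*z + 18 = 18 + r*z)
41135/(-22464) + O(142, 97)/(-35902) = 41135/(-22464) + (18 + 142*97)/(-35902) = 41135*(-1/22464) + (18 + 13774)*(-1/35902) = -41135/22464 + 13792*(-1/35902) = -41135/22464 - 6896/17951 = -893326129/403251264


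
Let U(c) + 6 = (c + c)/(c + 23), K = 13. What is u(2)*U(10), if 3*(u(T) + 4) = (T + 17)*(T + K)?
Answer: -16198/33 ≈ -490.85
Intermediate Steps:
U(c) = -6 + 2*c/(23 + c) (U(c) = -6 + (c + c)/(c + 23) = -6 + (2*c)/(23 + c) = -6 + 2*c/(23 + c))
u(T) = -4 + (13 + T)*(17 + T)/3 (u(T) = -4 + ((T + 17)*(T + 13))/3 = -4 + ((17 + T)*(13 + T))/3 = -4 + ((13 + T)*(17 + T))/3 = -4 + (13 + T)*(17 + T)/3)
u(2)*U(10) = (209/3 + 10*2 + (⅓)*2²)*(2*(-69 - 2*10)/(23 + 10)) = (209/3 + 20 + (⅓)*4)*(2*(-69 - 20)/33) = (209/3 + 20 + 4/3)*(2*(1/33)*(-89)) = 91*(-178/33) = -16198/33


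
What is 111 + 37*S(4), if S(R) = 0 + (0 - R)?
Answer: -37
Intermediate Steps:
S(R) = -R (S(R) = 0 - R = -R)
111 + 37*S(4) = 111 + 37*(-1*4) = 111 + 37*(-4) = 111 - 148 = -37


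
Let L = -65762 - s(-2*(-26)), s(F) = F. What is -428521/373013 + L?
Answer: -24549906103/373013 ≈ -65815.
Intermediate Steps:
L = -65814 (L = -65762 - (-2)*(-26) = -65762 - 1*52 = -65762 - 52 = -65814)
-428521/373013 + L = -428521/373013 - 65814 = -24549906103/373013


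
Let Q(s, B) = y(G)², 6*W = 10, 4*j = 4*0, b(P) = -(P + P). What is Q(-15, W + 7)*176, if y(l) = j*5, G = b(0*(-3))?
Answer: 0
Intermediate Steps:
b(P) = -2*P
G = 0 (G = -0*(-3) = -2*0 = 0)
j = 0 (j = (4*0)/4 = (¼)*0 = 0)
y(l) = 0 (y(l) = 0*5 = 0)
W = 5/3 (W = (⅙)*10 = 5/3 ≈ 1.6667)
Q(s, B) = 0 (Q(s, B) = 0² = 0)
Q(-15, W + 7)*176 = 0*176 = 0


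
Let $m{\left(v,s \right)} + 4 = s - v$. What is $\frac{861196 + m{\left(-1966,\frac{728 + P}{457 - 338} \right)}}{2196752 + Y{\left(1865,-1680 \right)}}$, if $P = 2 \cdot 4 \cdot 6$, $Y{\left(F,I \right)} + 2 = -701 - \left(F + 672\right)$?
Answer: $\frac{51358289}{130513964} \approx 0.39351$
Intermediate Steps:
$Y{\left(F,I \right)} = -1375 - F$ ($Y{\left(F,I \right)} = -2 - \left(1373 + F\right) = -1375 - F$)
$P = 48$ ($P = 8 \cdot 6 = 48$)
$m{\left(v,s \right)} = -4 + s - v$ ($m{\left(v,s \right)} = -4 + \left(s - v\right) = -4 + s - v$)
$\frac{861196 + m{\left(-1966,\frac{728 + P}{457 - 338} \right)}}{2196752 + Y{\left(1865,-1680 \right)}} = \frac{861196 - \left(-1962 - \frac{728 + 48}{457 - 338}\right)}{2196752 - 3240} = \frac{861196 + \left(-4 + \frac{776}{119} + 1966\right)}{2196752 - 3240} = \frac{861196 + \left(-4 + 776 \cdot \frac{1}{119} + 1966\right)}{2196752 - 3240} = \frac{861196 + \left(-4 + \frac{776}{119} + 1966\right)}{2193512} = \left(861196 + \frac{234254}{119}\right) \frac{1}{2193512} = \frac{102716578}{119} \cdot \frac{1}{2193512} = \frac{51358289}{130513964}$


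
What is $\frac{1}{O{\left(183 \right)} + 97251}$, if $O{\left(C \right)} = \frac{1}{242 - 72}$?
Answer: $\frac{170}{16532671} \approx 1.0283 \cdot 10^{-5}$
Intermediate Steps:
$O{\left(C \right)} = \frac{1}{170}$
$\frac{1}{O{\left(183 \right)} + 97251} = \frac{1}{\frac{1}{170} + 97251} = \frac{1}{\frac{16532671}{170}} = \frac{170}{16532671}$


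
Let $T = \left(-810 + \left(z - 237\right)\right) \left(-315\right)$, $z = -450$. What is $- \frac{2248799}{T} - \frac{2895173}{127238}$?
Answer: $- \frac{2087694047}{75852990} \approx -27.523$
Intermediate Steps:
$T = 471555$ ($T = \left(-810 - 687\right) \left(-315\right) = \left(-1497\right) \left(-315\right) = 471555$)
$- \frac{2248799}{T} - \frac{2895173}{127238} = - \frac{2248799}{471555} - \frac{2895173}{127238} = \left(-2248799\right) \frac{1}{471555} - \frac{25621}{1126} = - \frac{321257}{67365} - \frac{25621}{1126} = - \frac{2087694047}{75852990}$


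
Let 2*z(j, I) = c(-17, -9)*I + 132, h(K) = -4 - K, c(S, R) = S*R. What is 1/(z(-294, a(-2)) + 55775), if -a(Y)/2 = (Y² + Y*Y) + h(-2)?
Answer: 1/54923 ≈ 1.8207e-5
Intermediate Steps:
c(S, R) = R*S
a(Y) = 4 - 4*Y² (a(Y) = -2*((Y² + Y*Y) + (-4 - 1*(-2))) = -2*((Y² + Y²) + (-4 + 2)) = -2*(2*Y² - 2) = -2*(-2 + 2*Y²) = 4 - 4*Y²)
z(j, I) = 66 + 153*I/2 (z(j, I) = ((-9*(-17))*I + 132)/2 = (153*I + 132)/2 = (132 + 153*I)/2 = 66 + 153*I/2)
1/(z(-294, a(-2)) + 55775) = 1/((66 + 153*(4 - 4*(-2)²)/2) + 55775) = 1/((66 + 153*(4 - 4*4)/2) + 55775) = 1/((66 + 153*(4 - 16)/2) + 55775) = 1/((66 + (153/2)*(-12)) + 55775) = 1/((66 - 918) + 55775) = 1/(-852 + 55775) = 1/54923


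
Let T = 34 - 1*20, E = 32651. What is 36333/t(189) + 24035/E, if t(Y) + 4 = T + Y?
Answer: 1191091748/6497549 ≈ 183.31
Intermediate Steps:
T = 14 (T = 34 - 20 = 14)
t(Y) = 10 + Y (t(Y) = -4 + (14 + Y) = 10 + Y)
36333/t(189) + 24035/E = 36333/(10 + 189) + 24035/32651 = 36333/199 + 24035*(1/32651) = 36333*(1/199) + 24035/32651 = 36333/199 + 24035/32651 = 1191091748/6497549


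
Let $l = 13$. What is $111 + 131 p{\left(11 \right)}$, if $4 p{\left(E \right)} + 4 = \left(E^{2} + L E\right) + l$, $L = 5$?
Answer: $\frac{24679}{4} \approx 6169.8$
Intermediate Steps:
$p{\left(E \right)} = \frac{9}{4} + \frac{E^{2}}{4} + \frac{5 E}{4}$ ($p{\left(E \right)} = -1 + \frac{\left(E^{2} + 5 E\right) + 13}{4} = -1 + \frac{13 + E^{2} + 5 E}{4} = -1 + \left(\frac{13}{4} + \frac{E^{2}}{4} + \frac{5 E}{4}\right) = \frac{9}{4} + \frac{E^{2}}{4} + \frac{5 E}{4}$)
$111 + 131 p{\left(11 \right)} = 111 + 131 \left(\frac{9}{4} + \frac{11^{2}}{4} + \frac{5}{4} \cdot 11\right) = 111 + 131 \left(\frac{9}{4} + \frac{1}{4} \cdot 121 + \frac{55}{4}\right) = 111 + 131 \left(\frac{9}{4} + \frac{121}{4} + \frac{55}{4}\right) = 111 + 131 \cdot \frac{185}{4} = 111 + \frac{24235}{4} = \frac{24679}{4}$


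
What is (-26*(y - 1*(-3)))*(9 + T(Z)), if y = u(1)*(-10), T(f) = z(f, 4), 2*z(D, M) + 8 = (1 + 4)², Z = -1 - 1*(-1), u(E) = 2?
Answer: 7735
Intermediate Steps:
Z = 0 (Z = -1 + 1 = 0)
z(D, M) = 17/2 (z(D, M) = -4 + (1 + 4)²/2 = -4 + (½)*5² = -4 + (½)*25 = -4 + 25/2 = 17/2)
T(f) = 17/2
y = -20 (y = 2*(-10) = -20)
(-26*(y - 1*(-3)))*(9 + T(Z)) = (-26*(-20 - 1*(-3)))*(9 + 17/2) = -26*(-20 + 3)*(35/2) = -26*(-17)*(35/2) = 442*(35/2) = 7735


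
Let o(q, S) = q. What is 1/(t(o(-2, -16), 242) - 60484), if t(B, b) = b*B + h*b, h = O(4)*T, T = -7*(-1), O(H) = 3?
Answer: -1/55886 ≈ -1.7894e-5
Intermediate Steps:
T = 7 (T = -7*(-1) = 7)
h = 21 (h = 3*7 = 21)
t(B, b) = 21*b + B*b (t(B, b) = b*B + 21*b = B*b + 21*b = 21*b + B*b)
1/(t(o(-2, -16), 242) - 60484) = 1/(242*(21 - 2) - 60484) = 1/(242*19 - 60484) = 1/(4598 - 60484) = 1/(-55886) = -1/55886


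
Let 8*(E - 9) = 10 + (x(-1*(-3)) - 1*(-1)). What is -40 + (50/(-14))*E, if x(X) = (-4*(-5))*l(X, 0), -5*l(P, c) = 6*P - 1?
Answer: -2615/56 ≈ -46.696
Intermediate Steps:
l(P, c) = ⅕ - 6*P/5 (l(P, c) = -(6*P - 1)/5 = -(-1 + 6*P)/5 = ⅕ - 6*P/5)
x(X) = 4 - 24*X (x(X) = (-4*(-5))*(⅕ - 6*X/5) = 20*(⅕ - 6*X/5) = 4 - 24*X)
E = 15/8 (E = 9 + (10 + ((4 - (-24)*(-3)) - 1*(-1)))/8 = 9 + (10 + ((4 - 24*3) + 1))/8 = 9 + (10 + ((4 - 72) + 1))/8 = 9 + (10 + (-68 + 1))/8 = 9 + (10 - 67)/8 = 9 + (⅛)*(-57) = 9 - 57/8 = 15/8 ≈ 1.8750)
-40 + (50/(-14))*E = -40 + (50/(-14))*(15/8) = -40 + (50*(-1/14))*(15/8) = -40 - 25/7*15/8 = -40 - 375/56 = -2615/56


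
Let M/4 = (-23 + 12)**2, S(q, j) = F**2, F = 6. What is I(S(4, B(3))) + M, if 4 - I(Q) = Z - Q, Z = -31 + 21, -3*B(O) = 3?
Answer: 534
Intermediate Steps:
B(O) = -1 (B(O) = -1/3*3 = -1)
Z = -10
S(q, j) = 36 (S(q, j) = 6**2 = 36)
M = 484 (M = 4*(-23 + 12)**2 = 4*(-11)**2 = 4*121 = 484)
I(Q) = 14 + Q (I(Q) = 4 - (-10 - Q) = 4 + (10 + Q) = 14 + Q)
I(S(4, B(3))) + M = (14 + 36) + 484 = 50 + 484 = 534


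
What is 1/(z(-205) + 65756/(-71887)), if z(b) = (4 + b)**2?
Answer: 71887/2904240931 ≈ 2.4752e-5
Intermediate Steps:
1/(z(-205) + 65756/(-71887)) = 1/((4 - 205)**2 + 65756/(-71887)) = 1/((-201)**2 + 65756*(-1/71887)) = 1/(40401 - 65756/71887) = 1/(2904240931/71887) = 71887/2904240931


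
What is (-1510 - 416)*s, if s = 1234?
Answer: -2376684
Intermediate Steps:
(-1510 - 416)*s = (-1510 - 416)*1234 = -1926*1234 = -2376684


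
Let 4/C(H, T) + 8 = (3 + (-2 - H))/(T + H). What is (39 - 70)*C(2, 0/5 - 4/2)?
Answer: 0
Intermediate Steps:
C(H, T) = 4/(-8 + (1 - H)/(H + T)) (C(H, T) = 4/(-8 + (3 + (-2 - H))/(T + H)) = 4/(-8 + (1 - H)/(H + T)))
(39 - 70)*C(2, 0/5 - 4/2) = (39 - 70)*(4*(-1*2 - (0/5 - 4/2))/(-1 + 8*(0/5 - 4/2) + 9*2)) = -124*(-2 - (0*(1/5) - 4*1/2))/(-1 + 8*(0*(1/5) - 4*1/2) + 18) = -124*(-2 - (0 - 2))/(-1 + 8*(0 - 2) + 18) = -124*(-2 - 1*(-2))/(-1 + 8*(-2) + 18) = -124*(-2 + 2)/(-1 - 16 + 18) = -124*0/1 = -124*0 = -31*0 = 0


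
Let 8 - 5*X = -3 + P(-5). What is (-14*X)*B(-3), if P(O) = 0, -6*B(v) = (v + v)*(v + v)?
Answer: 924/5 ≈ 184.80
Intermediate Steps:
B(v) = -2*v²/3 (B(v) = -(v + v)*(v + v)/6 = -2*v*2*v/6 = -2*v²/3)
X = 11/5 (X = 8/5 - (-3 + 0)/5 = 8/5 - ⅕*(-3) = 8/5 + ⅗ = 11/5 ≈ 2.2000)
(-14*X)*B(-3) = (-14*11/5)*(-⅔*(-3)²) = -(-308)*9/15 = -154/5*(-6) = 924/5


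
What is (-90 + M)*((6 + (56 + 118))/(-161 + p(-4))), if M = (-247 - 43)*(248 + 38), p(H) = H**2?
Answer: 2989080/29 ≈ 1.0307e+5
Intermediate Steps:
M = -82940 (M = -290*286 = -82940)
(-90 + M)*((6 + (56 + 118))/(-161 + p(-4))) = (-90 - 82940)*((6 + (56 + 118))/(-161 + (-4)**2)) = -83030*(6 + 174)/(-161 + 16) = -14945400/(-145) = -14945400*(-1)/145 = -83030*(-36/29) = 2989080/29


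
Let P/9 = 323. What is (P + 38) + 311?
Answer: 3256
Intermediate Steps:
P = 2907 (P = 9*323 = 2907)
(P + 38) + 311 = (2907 + 38) + 311 = 2945 + 311 = 3256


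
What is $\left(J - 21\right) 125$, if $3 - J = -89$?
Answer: $8875$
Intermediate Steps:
$J = 92$ ($J = 3 - -89 = 3 + 89 = 92$)
$\left(J - 21\right) 125 = \left(92 - 21\right) 125 = 71 \cdot 125 = 8875$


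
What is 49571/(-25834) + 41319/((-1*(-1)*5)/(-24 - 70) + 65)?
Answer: 33345421123/52572190 ≈ 634.28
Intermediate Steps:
49571/(-25834) + 41319/((-1*(-1)*5)/(-24 - 70) + 65) = 49571*(-1/25834) + 41319/((1*5)/(-94) + 65) = -49571/25834 + 41319/(-1/94*5 + 65) = -49571/25834 + 41319/(-5/94 + 65) = -49571/25834 + 41319/(6105/94) = -49571/25834 + 41319*(94/6105) = -49571/25834 + 1294662/2035 = 33345421123/52572190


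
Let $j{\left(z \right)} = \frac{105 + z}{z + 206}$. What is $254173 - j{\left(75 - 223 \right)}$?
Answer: $\frac{14742077}{58} \approx 2.5417 \cdot 10^{5}$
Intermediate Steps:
$j{\left(z \right)} = \frac{105 + z}{206 + z}$
$254173 - j{\left(75 - 223 \right)} = 254173 - \frac{105 + \left(75 - 223\right)}{206 + \left(75 - 223\right)} = 254173 - \frac{105 - 148}{206 - 148} = 254173 - \frac{1}{58} \left(-43\right) = 254173 - - \frac{43}{58} = 254173 + \frac{43}{58} = \frac{14742077}{58}$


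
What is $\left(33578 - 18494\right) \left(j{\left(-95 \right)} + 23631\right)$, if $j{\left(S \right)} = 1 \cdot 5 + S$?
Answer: $355092444$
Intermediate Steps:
$j{\left(S \right)} = 5 + S$
$\left(33578 - 18494\right) \left(j{\left(-95 \right)} + 23631\right) = \left(33578 - 18494\right) \left(\left(5 - 95\right) + 23631\right) = 15084 \left(-90 + 23631\right) = 15084 \cdot 23541 = 355092444$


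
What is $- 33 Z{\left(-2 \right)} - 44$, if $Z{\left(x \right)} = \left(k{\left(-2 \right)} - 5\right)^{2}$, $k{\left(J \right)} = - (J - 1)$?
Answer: $-176$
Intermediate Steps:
$k{\left(J \right)} = 1 - J$ ($k{\left(J \right)} = - (-1 + J) = 1 - J$)
$Z{\left(x \right)} = 4$ ($Z{\left(x \right)} = \left(\left(1 - -2\right) - 5\right)^{2} = \left(\left(1 + 2\right) - 5\right)^{2} = \left(3 - 5\right)^{2} = \left(-2\right)^{2} = 4$)
$- 33 Z{\left(-2 \right)} - 44 = \left(-33\right) 4 - 44 = -132 - 44 = -176$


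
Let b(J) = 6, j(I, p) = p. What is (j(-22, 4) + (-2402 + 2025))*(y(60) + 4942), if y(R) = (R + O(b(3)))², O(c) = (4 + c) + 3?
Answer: -3831083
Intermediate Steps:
O(c) = 7 + c
y(R) = (13 + R)² (y(R) = (R + (7 + 6))² = (R + 13)² = (13 + R)²)
(j(-22, 4) + (-2402 + 2025))*(y(60) + 4942) = (4 + (-2402 + 2025))*((13 + 60)² + 4942) = (4 - 377)*(73² + 4942) = -373*(5329 + 4942) = -373*10271 = -3831083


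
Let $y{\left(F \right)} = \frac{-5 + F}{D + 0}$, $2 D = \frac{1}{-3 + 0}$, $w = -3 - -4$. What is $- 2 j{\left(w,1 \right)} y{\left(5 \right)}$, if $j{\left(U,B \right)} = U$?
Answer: $0$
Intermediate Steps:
$w = 1$ ($w = -3 + 4 = 1$)
$D = - \frac{1}{6}$ ($D = \frac{1}{2 \left(-3 + 0\right)} = \frac{1}{2 \left(-3\right)} = \frac{1}{2} \left(- \frac{1}{3}\right) = - \frac{1}{6} \approx -0.16667$)
$y{\left(F \right)} = 30 - 6 F$ ($y{\left(F \right)} = \frac{-5 + F}{- \frac{1}{6} + 0} = \frac{-5 + F}{- \frac{1}{6}} = \left(-5 + F\right) \left(-6\right) = 30 - 6 F$)
$- 2 j{\left(w,1 \right)} y{\left(5 \right)} = \left(-2\right) 1 \left(30 - 30\right) = - 2 \left(30 - 30\right) = \left(-2\right) 0 = 0$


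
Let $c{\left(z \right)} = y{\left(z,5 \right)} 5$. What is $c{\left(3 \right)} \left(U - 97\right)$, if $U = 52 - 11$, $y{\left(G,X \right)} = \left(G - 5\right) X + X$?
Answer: $1400$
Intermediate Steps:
$y{\left(G,X \right)} = X + X \left(-5 + G\right)$ ($y{\left(G,X \right)} = \left(-5 + G\right) X + X = X \left(-5 + G\right) + X = X + X \left(-5 + G\right)$)
$c{\left(z \right)} = -100 + 25 z$ ($c{\left(z \right)} = 5 \left(-4 + z\right) 5 = \left(-20 + 5 z\right) 5 = -100 + 25 z$)
$U = 41$ ($U = 52 - 11 = 41$)
$c{\left(3 \right)} \left(U - 97\right) = \left(-100 + 25 \cdot 3\right) \left(41 - 97\right) = \left(-100 + 75\right) \left(-56\right) = \left(-25\right) \left(-56\right) = 1400$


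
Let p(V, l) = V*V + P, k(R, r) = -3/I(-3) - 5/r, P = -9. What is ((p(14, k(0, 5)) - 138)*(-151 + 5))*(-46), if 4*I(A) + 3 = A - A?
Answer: 329084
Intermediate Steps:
I(A) = -¾ (I(A) = -¾ + (A - A)/4 = -¾ + (¼)*0 = -¾ + 0 = -¾)
k(R, r) = 4 - 5/r (k(R, r) = -3/(-¾) - 5/r = -3*(-4/3) - 5/r = 4 - 5/r)
p(V, l) = -9 + V² (p(V, l) = V*V - 9 = V² - 9 = -9 + V²)
((p(14, k(0, 5)) - 138)*(-151 + 5))*(-46) = (((-9 + 14²) - 138)*(-151 + 5))*(-46) = (((-9 + 196) - 138)*(-146))*(-46) = ((187 - 138)*(-146))*(-46) = (49*(-146))*(-46) = -7154*(-46) = 329084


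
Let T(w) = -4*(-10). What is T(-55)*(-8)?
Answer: -320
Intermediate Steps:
T(w) = 40
T(-55)*(-8) = 40*(-8) = -320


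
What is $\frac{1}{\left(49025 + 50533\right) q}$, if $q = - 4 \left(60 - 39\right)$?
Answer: $- \frac{1}{8362872} \approx -1.1958 \cdot 10^{-7}$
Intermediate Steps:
$q = -84$ ($q = \left(-4\right) 21 = -84$)
$\frac{1}{\left(49025 + 50533\right) q} = \frac{1}{\left(49025 + 50533\right) \left(-84\right)} = \frac{1}{99558} \left(- \frac{1}{84}\right) = - \frac{1}{8362872}$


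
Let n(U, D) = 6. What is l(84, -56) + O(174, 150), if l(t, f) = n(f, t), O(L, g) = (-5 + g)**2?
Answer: 21031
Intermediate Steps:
l(t, f) = 6
l(84, -56) + O(174, 150) = 6 + (-5 + 150)**2 = 6 + 145**2 = 6 + 21025 = 21031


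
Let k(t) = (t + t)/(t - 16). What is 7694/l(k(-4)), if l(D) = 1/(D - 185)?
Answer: -7101562/5 ≈ -1.4203e+6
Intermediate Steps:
k(t) = 2*t/(-16 + t) (k(t) = (2*t)/(-16 + t) = 2*t/(-16 + t))
l(D) = 1/(-185 + D)
7694/l(k(-4)) = 7694/(1/(-185 + 2*(-4)/(-16 - 4))) = 7694/(1/(-185 + 2*(-4)/(-20))) = 7694/(1/(-185 + 2*(-4)*(-1/20))) = 7694/(1/(-185 + ⅖)) = 7694/(1/(-923/5)) = 7694/(-5/923) = 7694*(-923/5) = -7101562/5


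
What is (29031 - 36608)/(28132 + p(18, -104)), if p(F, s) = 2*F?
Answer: -7577/28168 ≈ -0.26899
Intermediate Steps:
(29031 - 36608)/(28132 + p(18, -104)) = (29031 - 36608)/(28132 + 2*18) = -7577/(28132 + 36) = -7577/28168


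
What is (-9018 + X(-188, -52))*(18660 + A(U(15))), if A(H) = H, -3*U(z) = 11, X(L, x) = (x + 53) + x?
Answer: -169194287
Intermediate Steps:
X(L, x) = 53 + 2*x (X(L, x) = (53 + x) + x = 53 + 2*x)
U(z) = -11/3 (U(z) = -⅓*11 = -11/3)
(-9018 + X(-188, -52))*(18660 + A(U(15))) = (-9018 + (53 + 2*(-52)))*(18660 - 11/3) = (-9018 + (53 - 104))*(55969/3) = (-9018 - 51)*(55969/3) = -9069*55969/3 = -169194287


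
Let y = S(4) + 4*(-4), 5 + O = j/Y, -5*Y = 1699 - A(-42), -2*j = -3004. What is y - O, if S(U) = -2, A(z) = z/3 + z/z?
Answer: -7373/856 ≈ -8.6133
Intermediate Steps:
j = 1502 (j = -½*(-3004) = 1502)
A(z) = 1 + z/3 (A(z) = z*(⅓) + 1 = z/3 + 1 = 1 + z/3)
Y = -1712/5 (Y = -(1699 - (1 + (⅓)*(-42)))/5 = -(1699 - (1 - 14))/5 = -(1699 - 1*(-13))/5 = -(1699 + 13)/5 = -⅕*1712 = -1712/5 ≈ -342.40)
O = -8035/856 (O = -5 + 1502/(-1712/5) = -5 + 1502*(-5/1712) = -5 - 3755/856 = -8035/856 ≈ -9.3867)
y = -18 (y = -2 + 4*(-4) = -2 - 16 = -18)
y - O = -18 - 1*(-8035/856) = -18 + 8035/856 = -7373/856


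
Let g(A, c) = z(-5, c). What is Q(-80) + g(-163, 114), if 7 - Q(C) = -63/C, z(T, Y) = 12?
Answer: 1457/80 ≈ 18.212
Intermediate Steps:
g(A, c) = 12
Q(C) = 7 + 63/C (Q(C) = 7 - (-63)/C = 7 + 63/C)
Q(-80) + g(-163, 114) = (7 + 63/(-80)) + 12 = (7 + 63*(-1/80)) + 12 = (7 - 63/80) + 12 = 497/80 + 12 = 1457/80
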